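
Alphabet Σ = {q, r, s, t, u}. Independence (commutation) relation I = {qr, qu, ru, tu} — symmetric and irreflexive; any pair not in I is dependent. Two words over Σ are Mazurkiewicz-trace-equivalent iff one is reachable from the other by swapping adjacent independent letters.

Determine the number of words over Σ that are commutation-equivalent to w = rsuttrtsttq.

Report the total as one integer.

drop 0:r onto floor
drop 1:s onto {0:r}
drop 2:u onto {1:s}
drop 3:t onto {1:s}
drop 4:t onto {3:t}
drop 5:r onto {4:t}
drop 6:t onto {5:r}
drop 7:s onto {2:u, 6:t}
drop 8:t onto {7:s}
drop 9:t onto {8:t}
drop 10:q onto {9:t}
ground layer = {0:r}
drop-orders for the pieces not yet dropped (sum over which currently-grounded one goes next):
  1 to go: {10} 1
  2 to go: {9,10} 1
  3 to go: {8,9,10} 1
  4 to go: {7,8,9,10} 1
  5 to go: {2,7,8,9,10} 1  {6,7,8,9,10} 1
  6 to go: {2,6,7,8,9,10} 2  {5,6,7,8,9,10} 1
  7 to go: {2,5,6,7,8,9,10} 3  {4,5,6,7,8,9,10} 1
  8 to go: {2,4,5,6,7,8,9,10} 4  {3,4,5,6,7,8,9,10} 1
  9 to go: {2,3,4,5,6,7,8,9,10} 5
  if 0:r drops first: 5 orders

5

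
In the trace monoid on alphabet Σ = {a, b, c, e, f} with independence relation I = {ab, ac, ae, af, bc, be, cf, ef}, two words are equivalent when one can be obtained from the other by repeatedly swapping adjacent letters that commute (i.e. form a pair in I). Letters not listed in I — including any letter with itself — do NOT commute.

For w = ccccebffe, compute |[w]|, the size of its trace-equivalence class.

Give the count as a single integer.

84

piece 0:c — minimal
piece 1:c rests on {0:c}
piece 2:c rests on {1:c}
piece 3:c rests on {2:c}
piece 4:e rests on {3:c}
piece 5:b — minimal
piece 6:f rests on {5:b}
piece 7:f rests on {6:f}
piece 8:e rests on {4:e}
minimal pieces: {0:c, 5:b}
ways to finish when only these pieces remain (= sum over removing one remaining piece with nothing left below it):
  1 left: {7}→1  {8}→1
  2 left: {4,8}→1  {6,7}→1  {7,8}→2
  3 left: {3,4,8}→1  {4,7,8}→3  {5,6,7}→1  {6,7,8}→3
  4 left: {2,3,4,8}→1  {3,4,7,8}→4  {4,6,7,8}→6  {5,6,7,8}→4
  5 left: {1,2,3,4,8}→1  {2,3,4,7,8}→5  {3,4,6,7,8}→10  {4,5,6,7,8}→10
  6 left: {0,1,2,3,4,8}→1  {1,2,3,4,7,8}→6  {2,3,4,6,7,8}→15  {3,4,5,6,7,8}→20
  7 left: {0,1,2,3,4,7,8}→7  {1,2,3,4,6,7,8}→21  {2,3,4,5,6,7,8}→35
  placing 0:c first → 56 extensions
  placing 5:b first → 28 extensions
total linear extensions = 84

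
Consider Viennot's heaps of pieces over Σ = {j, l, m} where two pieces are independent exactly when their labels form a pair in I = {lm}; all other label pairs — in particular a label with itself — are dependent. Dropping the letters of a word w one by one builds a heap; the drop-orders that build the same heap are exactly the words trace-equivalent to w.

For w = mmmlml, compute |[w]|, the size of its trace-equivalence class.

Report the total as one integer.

15

drop 0:m onto floor
drop 1:m onto {0:m}
drop 2:m onto {1:m}
drop 3:l onto floor
drop 4:m onto {2:m}
drop 5:l onto {3:l}
ground layer = {0:m, 3:l}
drop-orders for the pieces not yet dropped (sum over which currently-grounded one goes next):
  1 to go: {4} 1  {5} 1
  2 to go: {2,4} 1  {3,5} 1  {4,5} 2
  3 to go: {1,2,4} 1  {2,4,5} 3  {3,4,5} 3
  4 to go: {0,1,2,4} 1  {1,2,4,5} 4  {2,3,4,5} 6
  if 0:m drops first: 10 orders
  if 3:l drops first: 5 orders
heap linearizations: 15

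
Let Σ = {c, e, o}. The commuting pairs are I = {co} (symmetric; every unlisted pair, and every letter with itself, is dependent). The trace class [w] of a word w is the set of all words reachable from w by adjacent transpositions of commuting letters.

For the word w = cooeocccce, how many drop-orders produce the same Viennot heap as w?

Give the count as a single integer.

#0=c has no predecessor
#1=o has no predecessor
#2=o depends on [1:o]
#3=e depends on [0:c, 2:o]
#4=o depends on [3:e]
#5=c depends on [3:e]
#6=c depends on [5:c]
#7=c depends on [6:c]
#8=c depends on [7:c]
#9=e depends on [4:o, 8:c]
sources: [0:c, 1:o]
N(rest) = Σ N(rest − s) over sources s of rest; N(one piece) = 1:
  size 1 → [9]=1
  size 2 → [4,9]=1  [8,9]=1
  size 3 → [4,8,9]=2  [7,8,9]=1
  size 4 → [4,7,8,9]=3  [6,7,8,9]=1
  size 5 → [4,6,7,8,9]=4  [5,6,7,8,9]=1
  size 6 → [4,5,6,7,8,9]=5
  size 7 → [3,4,5,6,7,8,9]=5
  size 8 → [0,3,4,5,6,7,8,9]=5  [2,3,4,5,6,7,8,9]=5
  first=0(c) contributes 5
  first=1(o) contributes 10
|[w]| = 15

15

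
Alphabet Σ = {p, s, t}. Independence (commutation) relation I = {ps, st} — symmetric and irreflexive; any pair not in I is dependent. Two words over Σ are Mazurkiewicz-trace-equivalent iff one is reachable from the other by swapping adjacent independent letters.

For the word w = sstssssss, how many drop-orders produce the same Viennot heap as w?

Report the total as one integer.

9

#0=s has no predecessor
#1=s depends on [0:s]
#2=t has no predecessor
#3=s depends on [1:s]
#4=s depends on [3:s]
#5=s depends on [4:s]
#6=s depends on [5:s]
#7=s depends on [6:s]
#8=s depends on [7:s]
sources: [0:s, 2:t]
N(rest) = Σ N(rest − s) over sources s of rest; N(one piece) = 1:
  size 1 → [2]=1  [8]=1
  size 2 → [2,8]=2  [7,8]=1
  size 3 → [2,7,8]=3  [6,7,8]=1
  size 4 → [2,6,7,8]=4  [5,6,7,8]=1
  size 5 → [2,5,6,7,8]=5  [4,5,6,7,8]=1
  size 6 → [2,4,5,6,7,8]=6  [3,4,5,6,7,8]=1
  size 7 → [1,3,4,5,6,7,8]=1  [2,3,4,5,6,7,8]=7
  first=0(s) contributes 8
  first=2(t) contributes 1
|[w]| = 9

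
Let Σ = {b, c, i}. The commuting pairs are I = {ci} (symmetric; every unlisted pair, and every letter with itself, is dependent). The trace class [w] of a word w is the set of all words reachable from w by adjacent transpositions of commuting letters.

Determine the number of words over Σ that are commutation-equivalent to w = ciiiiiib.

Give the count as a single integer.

7

#0=c has no predecessor
#1=i has no predecessor
#2=i depends on [1:i]
#3=i depends on [2:i]
#4=i depends on [3:i]
#5=i depends on [4:i]
#6=i depends on [5:i]
#7=b depends on [0:c, 6:i]
sources: [0:c, 1:i]
N(rest) = Σ N(rest − s) over sources s of rest; N(one piece) = 1:
  size 1 → [7]=1
  size 2 → [0,7]=1  [6,7]=1
  size 3 → [0,6,7]=2  [5,6,7]=1
  size 4 → [0,5,6,7]=3  [4,5,6,7]=1
  size 5 → [0,4,5,6,7]=4  [3,4,5,6,7]=1
  size 6 → [0,3,4,5,6,7]=5  [2,3,4,5,6,7]=1
  first=0(c) contributes 1
  first=1(i) contributes 6
|[w]| = 7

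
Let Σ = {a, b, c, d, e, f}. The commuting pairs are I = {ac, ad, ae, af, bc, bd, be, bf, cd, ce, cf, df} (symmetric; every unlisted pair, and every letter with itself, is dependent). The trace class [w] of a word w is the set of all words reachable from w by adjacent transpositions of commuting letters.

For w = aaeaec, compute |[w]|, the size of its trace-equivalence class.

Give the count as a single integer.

60

0(a) covers ∅
1(a) covers 0:a
2(e) covers ∅
3(a) covers 1:a
4(e) covers 2:e
5(c) covers ∅
floor of heap: 0:a, 2:e, 5:c
completions by unplaced set U, small U first (add the entries for U minus each lowest piece of U):
  |U|=1: {3}:1  {4}:1  {5}:1
  |U|=2: {1,3}:1  {2,4}:1  {3,4}:2  {3,5}:2  {4,5}:2
  |U|=3: {0,1,3}:1  {1,3,4}:3  {1,3,5}:3  {2,3,4}:3  {2,4,5}:3  {3,4,5}:6
  |U|=4: {0,1,3,4}:4  {0,1,3,5}:4  {1,2,3,4}:6  {1,3,4,5}:12  {2,3,4,5}:12
  start at 0(a): 30
  start at 2(e): 20
  start at 5(c): 10
sum over floor = 60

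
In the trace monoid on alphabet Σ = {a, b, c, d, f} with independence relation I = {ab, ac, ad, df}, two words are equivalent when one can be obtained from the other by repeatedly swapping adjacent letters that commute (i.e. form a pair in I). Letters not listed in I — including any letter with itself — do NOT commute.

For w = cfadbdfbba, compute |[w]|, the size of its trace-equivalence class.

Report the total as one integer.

41

drop 0:c onto floor
drop 1:f onto {0:c}
drop 2:a onto {1:f}
drop 3:d onto {0:c}
drop 4:b onto {1:f, 3:d}
drop 5:d onto {4:b}
drop 6:f onto {2:a, 4:b}
drop 7:b onto {5:d, 6:f}
drop 8:b onto {7:b}
drop 9:a onto {6:f}
ground layer = {0:c}
drop-orders for the pieces not yet dropped (sum over which currently-grounded one goes next):
  1 to go: {8} 1  {9} 1
  2 to go: {7,8} 1  {8,9} 2
  3 to go: {5,7,8} 1  {7,8,9} 3
  4 to go: {5,7,8,9} 4  {6,7,8,9} 3
  5 to go: {2,6,7,8,9} 3  {5,6,7,8,9} 7
  6 to go: {2,5,6,7,8,9} 10  {4,5,6,7,8,9} 7
  7 to go: {2,4,5,6,7,8,9} 17  {3,4,5,6,7,8,9} 7
  8 to go: {1,2,4,5,6,7,8,9} 17  {2,3,4,5,6,7,8,9} 24
  if 0:c drops first: 41 orders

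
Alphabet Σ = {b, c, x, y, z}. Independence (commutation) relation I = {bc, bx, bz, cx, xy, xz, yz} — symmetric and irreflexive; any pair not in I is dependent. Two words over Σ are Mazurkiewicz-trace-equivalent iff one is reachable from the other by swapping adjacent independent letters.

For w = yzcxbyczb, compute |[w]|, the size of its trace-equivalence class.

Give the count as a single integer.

135

piece 0:y — minimal
piece 1:z — minimal
piece 2:c rests on {0:y, 1:z}
piece 3:x — minimal
piece 4:b rests on {0:y}
piece 5:y rests on {2:c, 4:b}
piece 6:c rests on {5:y}
piece 7:z rests on {6:c}
piece 8:b rests on {5:y}
minimal pieces: {0:y, 1:z, 3:x}
ways to finish when only these pieces remain (= sum over removing one remaining piece with nothing left below it):
  1 left: {3}→1  {7}→1  {8}→1
  2 left: {3,7}→2  {3,8}→2  {6,7}→1  {7,8}→2
  3 left: {3,6,7}→3  {3,7,8}→6  {6,7,8}→3
  4 left: {3,6,7,8}→12  {5,6,7,8}→3
  5 left: {2,5,6,7,8}→3  {3,5,6,7,8}→15  {4,5,6,7,8}→3
  6 left: {1,2,5,6,7,8}→3  {2,3,5,6,7,8}→18  {2,4,5,6,7,8}→6  {3,4,5,6,7,8}→18
  7 left: {0,2,4,5,6,7,8}→6  {1,2,3,5,6,7,8}→21  {1,2,4,5,6,7,8}→9  {2,3,4,5,6,7,8}→42
  placing 0:y first → 72 extensions
  placing 1:z first → 48 extensions
  placing 3:x first → 15 extensions
total linear extensions = 135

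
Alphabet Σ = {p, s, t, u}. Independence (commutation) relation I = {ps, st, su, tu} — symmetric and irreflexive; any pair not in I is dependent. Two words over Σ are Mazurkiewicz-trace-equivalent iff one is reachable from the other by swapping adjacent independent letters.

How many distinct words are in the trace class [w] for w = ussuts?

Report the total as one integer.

piece 0:u — minimal
piece 1:s — minimal
piece 2:s rests on {1:s}
piece 3:u rests on {0:u}
piece 4:t — minimal
piece 5:s rests on {2:s}
minimal pieces: {0:u, 1:s, 4:t}
ways to finish when only these pieces remain (= sum over removing one remaining piece with nothing left below it):
  1 left: {3}→1  {4}→1  {5}→1
  2 left: {0,3}→1  {2,5}→1  {3,4}→2  {3,5}→2  {4,5}→2
  3 left: {0,3,4}→3  {0,3,5}→3  {1,2,5}→1  {2,3,5}→3  {2,4,5}→3  {3,4,5}→6
  4 left: {0,2,3,5}→6  {0,3,4,5}→12  {1,2,3,5}→4  {1,2,4,5}→4  {2,3,4,5}→12
  placing 0:u first → 20 extensions
  placing 1:s first → 30 extensions
  placing 4:t first → 10 extensions
total linear extensions = 60

60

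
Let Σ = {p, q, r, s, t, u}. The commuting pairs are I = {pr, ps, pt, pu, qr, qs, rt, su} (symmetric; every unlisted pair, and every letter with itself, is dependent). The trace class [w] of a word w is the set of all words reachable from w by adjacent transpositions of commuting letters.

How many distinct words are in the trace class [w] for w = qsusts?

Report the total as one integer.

6

0(q) covers ∅
1(s) covers ∅
2(u) covers 0:q
3(s) covers 1:s
4(t) covers 2:u, 3:s
5(s) covers 4:t
floor of heap: 0:q, 1:s
completions by unplaced set U, small U first (add the entries for U minus each lowest piece of U):
  |U|=1: {5}:1
  |U|=2: {4,5}:1
  |U|=3: {2,4,5}:1  {3,4,5}:1
  |U|=4: {0,2,4,5}:1  {1,3,4,5}:1  {2,3,4,5}:2
  start at 0(q): 3
  start at 1(s): 3
sum over floor = 6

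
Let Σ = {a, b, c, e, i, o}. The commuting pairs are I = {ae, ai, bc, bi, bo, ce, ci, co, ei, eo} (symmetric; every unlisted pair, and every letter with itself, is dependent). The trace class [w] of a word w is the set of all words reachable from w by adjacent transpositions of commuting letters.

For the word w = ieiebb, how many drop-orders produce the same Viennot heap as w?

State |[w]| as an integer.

drop 0:i onto floor
drop 1:e onto floor
drop 2:i onto {0:i}
drop 3:e onto {1:e}
drop 4:b onto {3:e}
drop 5:b onto {4:b}
ground layer = {0:i, 1:e}
drop-orders for the pieces not yet dropped (sum over which currently-grounded one goes next):
  1 to go: {2} 1  {5} 1
  2 to go: {0,2} 1  {2,5} 2  {4,5} 1
  3 to go: {0,2,5} 3  {2,4,5} 3  {3,4,5} 1
  4 to go: {0,2,4,5} 6  {1,3,4,5} 1  {2,3,4,5} 4
  if 0:i drops first: 5 orders
  if 1:e drops first: 10 orders
heap linearizations: 15

15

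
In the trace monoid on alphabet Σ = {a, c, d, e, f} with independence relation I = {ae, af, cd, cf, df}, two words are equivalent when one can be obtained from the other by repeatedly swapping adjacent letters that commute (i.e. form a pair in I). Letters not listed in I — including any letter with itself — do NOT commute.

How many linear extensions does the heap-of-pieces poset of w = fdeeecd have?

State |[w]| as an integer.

piece 0:f — minimal
piece 1:d — minimal
piece 2:e rests on {0:f, 1:d}
piece 3:e rests on {2:e}
piece 4:e rests on {3:e}
piece 5:c rests on {4:e}
piece 6:d rests on {4:e}
minimal pieces: {0:f, 1:d}
ways to finish when only these pieces remain (= sum over removing one remaining piece with nothing left below it):
  1 left: {5}→1  {6}→1
  2 left: {5,6}→2
  3 left: {4,5,6}→2
  4 left: {3,4,5,6}→2
  5 left: {2,3,4,5,6}→2
  placing 0:f first → 2 extensions
  placing 1:d first → 2 extensions
total linear extensions = 4

4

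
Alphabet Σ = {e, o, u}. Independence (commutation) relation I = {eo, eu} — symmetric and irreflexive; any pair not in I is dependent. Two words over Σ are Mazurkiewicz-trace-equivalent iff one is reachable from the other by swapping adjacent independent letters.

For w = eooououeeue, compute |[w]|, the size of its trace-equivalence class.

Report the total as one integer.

piece 0:e — minimal
piece 1:o — minimal
piece 2:o rests on {1:o}
piece 3:o rests on {2:o}
piece 4:u rests on {3:o}
piece 5:o rests on {4:u}
piece 6:u rests on {5:o}
piece 7:e rests on {0:e}
piece 8:e rests on {7:e}
piece 9:u rests on {6:u}
piece 10:e rests on {8:e}
minimal pieces: {0:e, 1:o}
ways to finish when only these pieces remain (= sum over removing one remaining piece with nothing left below it):
  1 left: {9}→1  {10}→1
  2 left: {6,9}→1  {8,10}→1  {9,10}→2
  3 left: {5,6,9}→1  {6,9,10}→3  {7,8,10}→1  {8,9,10}→3
  4 left: {0,7,8,10}→1  {4,5,6,9}→1  {5,6,9,10}→4  {6,8,9,10}→6  {7,8,9,10}→4
  5 left: {0,7,8,9,10}→5  {3,4,5,6,9}→1  {4,5,6,9,10}→5  {5,6,8,9,10}→10  {6,7,8,9,10}→10
  6 left: {0,6,7,8,9,10}→15  {2,3,4,5,6,9}→1  {3,4,5,6,9,10}→6  {4,5,6,8,9,10}→15  {5,6,7,8,9,10}→20
  7 left: {0,5,6,7,8,9,10}→35  {1,2,3,4,5,6,9}→1  {2,3,4,5,6,9,10}→7  {3,4,5,6,8,9,10}→21  {4,5,6,7,8,9,10}→35
  8 left: {0,4,5,6,7,8,9,10}→70  {1,2,3,4,5,6,9,10}→8  {2,3,4,5,6,8,9,10}→28  {3,4,5,6,7,8,9,10}→56
  9 left: {0,3,4,5,6,7,8,9,10}→126  {1,2,3,4,5,6,8,9,10}→36  {2,3,4,5,6,7,8,9,10}→84
  placing 0:e first → 120 extensions
  placing 1:o first → 210 extensions
total linear extensions = 330

330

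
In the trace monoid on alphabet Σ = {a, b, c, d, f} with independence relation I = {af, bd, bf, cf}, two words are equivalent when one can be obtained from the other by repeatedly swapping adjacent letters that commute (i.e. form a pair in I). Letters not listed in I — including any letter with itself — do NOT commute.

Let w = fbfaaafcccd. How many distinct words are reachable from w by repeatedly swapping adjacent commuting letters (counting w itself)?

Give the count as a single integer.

120

0(f) covers ∅
1(b) covers ∅
2(f) covers 0:f
3(a) covers 1:b
4(a) covers 3:a
5(a) covers 4:a
6(f) covers 2:f
7(c) covers 5:a
8(c) covers 7:c
9(c) covers 8:c
10(d) covers 6:f, 9:c
floor of heap: 0:f, 1:b
completions by unplaced set U, small U first (add the entries for U minus each lowest piece of U):
  |U|=1: {10}:1
  |U|=2: {6,10}:1  {9,10}:1
  |U|=3: {2,6,10}:1  {6,9,10}:2  {8,9,10}:1
  |U|=4: {0,2,6,10}:1  {2,6,9,10}:3  {6,8,9,10}:3  {7,8,9,10}:1
  |U|=5: {0,2,6,9,10}:4  {2,6,8,9,10}:6  {5,7,8,9,10}:1  {6,7,8,9,10}:4
  |U|=6: {0,2,6,8,9,10}:10  {2,6,7,8,9,10}:10  {4,5,7,8,9,10}:1  {5,6,7,8,9,10}:5
  |U|=7: {0,2,6,7,8,9,10}:20  {2,5,6,7,8,9,10}:15  {3,4,5,7,8,9,10}:1  {4,5,6,7,8,9,10}:6
  |U|=8: {0,2,5,6,7,8,9,10}:35  {1,3,4,5,7,8,9,10}:1  {2,4,5,6,7,8,9,10}:21  {3,4,5,6,7,8,9,10}:7
  |U|=9: {0,2,4,5,6,7,8,9,10}:56  {1,3,4,5,6,7,8,9,10}:8  {2,3,4,5,6,7,8,9,10}:28
  start at 0(f): 36
  start at 1(b): 84
sum over floor = 120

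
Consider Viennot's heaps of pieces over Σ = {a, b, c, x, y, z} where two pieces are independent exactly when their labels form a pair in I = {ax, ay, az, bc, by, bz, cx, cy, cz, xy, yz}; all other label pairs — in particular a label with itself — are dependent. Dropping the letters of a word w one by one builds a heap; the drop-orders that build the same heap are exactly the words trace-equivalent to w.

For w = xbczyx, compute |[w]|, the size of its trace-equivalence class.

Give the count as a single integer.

60

#0=x has no predecessor
#1=b depends on [0:x]
#2=c has no predecessor
#3=z depends on [0:x]
#4=y has no predecessor
#5=x depends on [1:b, 3:z]
sources: [0:x, 2:c, 4:y]
N(rest) = Σ N(rest − s) over sources s of rest; N(one piece) = 1:
  size 1 → [2]=1  [4]=1  [5]=1
  size 2 → [1,5]=1  [2,4]=2  [2,5]=2  [3,5]=1  [4,5]=2
  size 3 → [1,2,5]=3  [1,3,5]=2  [1,4,5]=3  [2,3,5]=3  [2,4,5]=6  [3,4,5]=3
  size 4 → [0,1,3,5]=2  [1,2,3,5]=8  [1,2,4,5]=12  [1,3,4,5]=8  [2,3,4,5]=12
  first=0(x) contributes 40
  first=2(c) contributes 10
  first=4(y) contributes 10
|[w]| = 60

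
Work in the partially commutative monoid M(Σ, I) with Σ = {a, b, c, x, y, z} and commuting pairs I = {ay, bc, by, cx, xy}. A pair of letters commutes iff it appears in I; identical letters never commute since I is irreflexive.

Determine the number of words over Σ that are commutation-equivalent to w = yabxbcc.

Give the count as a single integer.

drop 0:y onto floor
drop 1:a onto floor
drop 2:b onto {1:a}
drop 3:x onto {2:b}
drop 4:b onto {3:x}
drop 5:c onto {0:y, 1:a}
drop 6:c onto {5:c}
ground layer = {0:y, 1:a}
drop-orders for the pieces not yet dropped (sum over which currently-grounded one goes next):
  1 to go: {4} 1  {6} 1
  2 to go: {3,4} 1  {4,6} 2  {5,6} 1
  3 to go: {0,5,6} 1  {2,3,4} 1  {3,4,6} 3  {4,5,6} 3
  4 to go: {0,4,5,6} 4  {2,3,4,6} 4  {3,4,5,6} 6
  5 to go: {0,3,4,5,6} 10  {2,3,4,5,6} 10
  if 0:y drops first: 10 orders
  if 1:a drops first: 20 orders
heap linearizations: 30

30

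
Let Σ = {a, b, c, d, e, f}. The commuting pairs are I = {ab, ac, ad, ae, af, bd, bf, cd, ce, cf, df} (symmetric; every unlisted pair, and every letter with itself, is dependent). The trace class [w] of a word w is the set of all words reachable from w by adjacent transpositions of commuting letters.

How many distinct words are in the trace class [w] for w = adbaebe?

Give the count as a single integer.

42

drop 0:a onto floor
drop 1:d onto floor
drop 2:b onto floor
drop 3:a onto {0:a}
drop 4:e onto {1:d, 2:b}
drop 5:b onto {4:e}
drop 6:e onto {5:b}
ground layer = {0:a, 1:d, 2:b}
drop-orders for the pieces not yet dropped (sum over which currently-grounded one goes next):
  1 to go: {3} 1  {6} 1
  2 to go: {0,3} 1  {3,6} 2  {5,6} 1
  3 to go: {0,3,6} 3  {3,5,6} 3  {4,5,6} 1
  4 to go: {0,3,5,6} 6  {1,4,5,6} 1  {2,4,5,6} 1  {3,4,5,6} 4
  5 to go: {0,3,4,5,6} 10  {1,2,4,5,6} 2  {1,3,4,5,6} 5  {2,3,4,5,6} 5
  if 0:a drops first: 12 orders
  if 1:d drops first: 15 orders
  if 2:b drops first: 15 orders
heap linearizations: 42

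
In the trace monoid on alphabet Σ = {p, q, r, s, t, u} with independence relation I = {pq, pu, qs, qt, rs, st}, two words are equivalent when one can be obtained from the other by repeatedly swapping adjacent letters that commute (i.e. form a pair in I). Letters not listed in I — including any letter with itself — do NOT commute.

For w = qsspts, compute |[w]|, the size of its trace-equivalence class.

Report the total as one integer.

12

#0=q has no predecessor
#1=s has no predecessor
#2=s depends on [1:s]
#3=p depends on [2:s]
#4=t depends on [3:p]
#5=s depends on [3:p]
sources: [0:q, 1:s]
N(rest) = Σ N(rest − s) over sources s of rest; N(one piece) = 1:
  size 1 → [0]=1  [4]=1  [5]=1
  size 2 → [0,4]=2  [0,5]=2  [4,5]=2
  size 3 → [0,4,5]=6  [3,4,5]=2
  size 4 → [0,3,4,5]=8  [2,3,4,5]=2
  first=0(q) contributes 2
  first=1(s) contributes 10
|[w]| = 12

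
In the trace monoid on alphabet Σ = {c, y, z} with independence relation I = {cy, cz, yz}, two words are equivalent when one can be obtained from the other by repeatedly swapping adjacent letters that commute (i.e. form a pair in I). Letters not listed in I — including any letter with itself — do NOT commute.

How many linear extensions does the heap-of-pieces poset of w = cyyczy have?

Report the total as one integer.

0(c) covers ∅
1(y) covers ∅
2(y) covers 1:y
3(c) covers 0:c
4(z) covers ∅
5(y) covers 2:y
floor of heap: 0:c, 1:y, 4:z
completions by unplaced set U, small U first (add the entries for U minus each lowest piece of U):
  |U|=1: {3}:1  {4}:1  {5}:1
  |U|=2: {0,3}:1  {2,5}:1  {3,4}:2  {3,5}:2  {4,5}:2
  |U|=3: {0,3,4}:3  {0,3,5}:3  {1,2,5}:1  {2,3,5}:3  {2,4,5}:3  {3,4,5}:6
  |U|=4: {0,2,3,5}:6  {0,3,4,5}:12  {1,2,3,5}:4  {1,2,4,5}:4  {2,3,4,5}:12
  start at 0(c): 20
  start at 1(y): 30
  start at 4(z): 10
sum over floor = 60

60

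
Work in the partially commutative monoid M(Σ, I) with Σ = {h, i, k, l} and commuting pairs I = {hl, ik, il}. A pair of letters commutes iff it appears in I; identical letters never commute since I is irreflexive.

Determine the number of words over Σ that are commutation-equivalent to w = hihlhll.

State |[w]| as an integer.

drop 0:h onto floor
drop 1:i onto {0:h}
drop 2:h onto {1:i}
drop 3:l onto floor
drop 4:h onto {2:h}
drop 5:l onto {3:l}
drop 6:l onto {5:l}
ground layer = {0:h, 3:l}
drop-orders for the pieces not yet dropped (sum over which currently-grounded one goes next):
  1 to go: {4} 1  {6} 1
  2 to go: {2,4} 1  {4,6} 2  {5,6} 1
  3 to go: {1,2,4} 1  {2,4,6} 3  {3,5,6} 1  {4,5,6} 3
  4 to go: {0,1,2,4} 1  {1,2,4,6} 4  {2,4,5,6} 6  {3,4,5,6} 4
  5 to go: {0,1,2,4,6} 5  {1,2,4,5,6} 10  {2,3,4,5,6} 10
  if 0:h drops first: 20 orders
  if 3:l drops first: 15 orders
heap linearizations: 35

35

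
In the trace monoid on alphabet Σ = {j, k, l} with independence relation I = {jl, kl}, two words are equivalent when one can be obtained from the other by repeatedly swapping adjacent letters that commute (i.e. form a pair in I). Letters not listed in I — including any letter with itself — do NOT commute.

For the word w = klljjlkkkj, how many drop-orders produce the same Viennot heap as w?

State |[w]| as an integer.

120

piece 0:k — minimal
piece 1:l — minimal
piece 2:l rests on {1:l}
piece 3:j rests on {0:k}
piece 4:j rests on {3:j}
piece 5:l rests on {2:l}
piece 6:k rests on {4:j}
piece 7:k rests on {6:k}
piece 8:k rests on {7:k}
piece 9:j rests on {8:k}
minimal pieces: {0:k, 1:l}
ways to finish when only these pieces remain (= sum over removing one remaining piece with nothing left below it):
  1 left: {5}→1  {9}→1
  2 left: {2,5}→1  {5,9}→2  {8,9}→1
  3 left: {1,2,5}→1  {2,5,9}→3  {5,8,9}→3  {7,8,9}→1
  4 left: {1,2,5,9}→4  {2,5,8,9}→6  {5,7,8,9}→4  {6,7,8,9}→1
  5 left: {1,2,5,8,9}→10  {2,5,7,8,9}→10  {4,6,7,8,9}→1  {5,6,7,8,9}→5
  6 left: {1,2,5,7,8,9}→20  {2,5,6,7,8,9}→15  {3,4,6,7,8,9}→1  {4,5,6,7,8,9}→6
  7 left: {0,3,4,6,7,8,9}→1  {1,2,5,6,7,8,9}→35  {2,4,5,6,7,8,9}→21  {3,4,5,6,7,8,9}→7
  8 left: {0,3,4,5,6,7,8,9}→8  {1,2,4,5,6,7,8,9}→56  {2,3,4,5,6,7,8,9}→28
  placing 0:k first → 84 extensions
  placing 1:l first → 36 extensions
total linear extensions = 120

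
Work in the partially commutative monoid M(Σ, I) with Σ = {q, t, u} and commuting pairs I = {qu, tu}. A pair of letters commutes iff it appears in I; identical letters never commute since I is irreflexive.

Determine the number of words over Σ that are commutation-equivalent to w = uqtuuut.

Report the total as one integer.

piece 0:u — minimal
piece 1:q — minimal
piece 2:t rests on {1:q}
piece 3:u rests on {0:u}
piece 4:u rests on {3:u}
piece 5:u rests on {4:u}
piece 6:t rests on {2:t}
minimal pieces: {0:u, 1:q}
ways to finish when only these pieces remain (= sum over removing one remaining piece with nothing left below it):
  1 left: {5}→1  {6}→1
  2 left: {2,6}→1  {4,5}→1  {5,6}→2
  3 left: {1,2,6}→1  {2,5,6}→3  {3,4,5}→1  {4,5,6}→3
  4 left: {0,3,4,5}→1  {1,2,5,6}→4  {2,4,5,6}→6  {3,4,5,6}→4
  5 left: {0,3,4,5,6}→5  {1,2,4,5,6}→10  {2,3,4,5,6}→10
  placing 0:u first → 20 extensions
  placing 1:q first → 15 extensions
total linear extensions = 35

35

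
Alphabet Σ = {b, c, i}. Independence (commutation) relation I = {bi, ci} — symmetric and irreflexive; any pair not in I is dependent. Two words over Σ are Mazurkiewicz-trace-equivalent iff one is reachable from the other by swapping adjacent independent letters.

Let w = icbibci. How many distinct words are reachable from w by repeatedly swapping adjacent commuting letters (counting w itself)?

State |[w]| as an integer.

35

#0=i has no predecessor
#1=c has no predecessor
#2=b depends on [1:c]
#3=i depends on [0:i]
#4=b depends on [2:b]
#5=c depends on [4:b]
#6=i depends on [3:i]
sources: [0:i, 1:c]
N(rest) = Σ N(rest − s) over sources s of rest; N(one piece) = 1:
  size 1 → [5]=1  [6]=1
  size 2 → [3,6]=1  [4,5]=1  [5,6]=2
  size 3 → [0,3,6]=1  [2,4,5]=1  [3,5,6]=3  [4,5,6]=3
  size 4 → [0,3,5,6]=4  [1,2,4,5]=1  [2,4,5,6]=4  [3,4,5,6]=6
  size 5 → [0,3,4,5,6]=10  [1,2,4,5,6]=5  [2,3,4,5,6]=10
  first=0(i) contributes 15
  first=1(c) contributes 20
|[w]| = 35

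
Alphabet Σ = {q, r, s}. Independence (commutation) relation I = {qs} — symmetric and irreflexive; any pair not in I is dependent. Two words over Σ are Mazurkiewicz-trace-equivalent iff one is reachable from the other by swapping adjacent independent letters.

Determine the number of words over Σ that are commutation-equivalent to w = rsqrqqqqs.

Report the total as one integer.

0(r) covers ∅
1(s) covers 0:r
2(q) covers 0:r
3(r) covers 1:s, 2:q
4(q) covers 3:r
5(q) covers 4:q
6(q) covers 5:q
7(q) covers 6:q
8(s) covers 3:r
floor of heap: 0:r
completions by unplaced set U, small U first (add the entries for U minus each lowest piece of U):
  |U|=1: {7}:1  {8}:1
  |U|=2: {6,7}:1  {7,8}:2
  |U|=3: {5,6,7}:1  {6,7,8}:3
  |U|=4: {4,5,6,7}:1  {5,6,7,8}:4
  |U|=5: {4,5,6,7,8}:5
  |U|=6: {3,4,5,6,7,8}:5
  |U|=7: {1,3,4,5,6,7,8}:5  {2,3,4,5,6,7,8}:5
  start at 0(r): 10

10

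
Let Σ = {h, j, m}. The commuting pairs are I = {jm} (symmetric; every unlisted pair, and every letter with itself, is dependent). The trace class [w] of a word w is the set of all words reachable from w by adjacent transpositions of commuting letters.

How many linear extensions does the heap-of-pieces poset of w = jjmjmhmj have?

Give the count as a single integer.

drop 0:j onto floor
drop 1:j onto {0:j}
drop 2:m onto floor
drop 3:j onto {1:j}
drop 4:m onto {2:m}
drop 5:h onto {3:j, 4:m}
drop 6:m onto {5:h}
drop 7:j onto {5:h}
ground layer = {0:j, 2:m}
drop-orders for the pieces not yet dropped (sum over which currently-grounded one goes next):
  1 to go: {6} 1  {7} 1
  2 to go: {6,7} 2
  3 to go: {5,6,7} 2
  4 to go: {3,5,6,7} 2  {4,5,6,7} 2
  5 to go: {1,3,5,6,7} 2  {2,4,5,6,7} 2  {3,4,5,6,7} 4
  6 to go: {0,1,3,5,6,7} 2  {1,3,4,5,6,7} 6  {2,3,4,5,6,7} 6
  if 0:j drops first: 12 orders
  if 2:m drops first: 8 orders
heap linearizations: 20

20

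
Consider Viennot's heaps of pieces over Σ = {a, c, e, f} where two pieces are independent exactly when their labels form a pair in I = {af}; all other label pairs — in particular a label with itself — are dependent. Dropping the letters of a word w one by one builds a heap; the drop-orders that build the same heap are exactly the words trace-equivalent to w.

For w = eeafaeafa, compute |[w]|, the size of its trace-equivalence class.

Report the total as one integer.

9

drop 0:e onto floor
drop 1:e onto {0:e}
drop 2:a onto {1:e}
drop 3:f onto {1:e}
drop 4:a onto {2:a}
drop 5:e onto {3:f, 4:a}
drop 6:a onto {5:e}
drop 7:f onto {5:e}
drop 8:a onto {6:a}
ground layer = {0:e}
drop-orders for the pieces not yet dropped (sum over which currently-grounded one goes next):
  1 to go: {7} 1  {8} 1
  2 to go: {6,8} 1  {7,8} 2
  3 to go: {6,7,8} 3
  4 to go: {5,6,7,8} 3
  5 to go: {3,5,6,7,8} 3  {4,5,6,7,8} 3
  6 to go: {2,4,5,6,7,8} 3  {3,4,5,6,7,8} 6
  7 to go: {2,3,4,5,6,7,8} 9
  if 0:e drops first: 9 orders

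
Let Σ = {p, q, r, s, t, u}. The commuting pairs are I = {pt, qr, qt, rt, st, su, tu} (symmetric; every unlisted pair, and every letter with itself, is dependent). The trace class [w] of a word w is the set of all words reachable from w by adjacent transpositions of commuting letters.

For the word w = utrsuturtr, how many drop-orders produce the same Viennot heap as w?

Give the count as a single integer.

#0=u has no predecessor
#1=t has no predecessor
#2=r depends on [0:u]
#3=s depends on [2:r]
#4=u depends on [2:r]
#5=t depends on [1:t]
#6=u depends on [4:u]
#7=r depends on [3:s, 6:u]
#8=t depends on [5:t]
#9=r depends on [7:r]
sources: [0:u, 1:t]
N(rest) = Σ N(rest − s) over sources s of rest; N(one piece) = 1:
  size 1 → [8]=1  [9]=1
  size 2 → [5,8]=1  [7,9]=1  [8,9]=2
  size 3 → [1,5,8]=1  [3,7,9]=1  [5,8,9]=3  [6,7,9]=1  [7,8,9]=3
  size 4 → [1,5,8,9]=4  [3,6,7,9]=2  [3,7,8,9]=4  [4,6,7,9]=1  [5,7,8,9]=6  [6,7,8,9]=4
  size 5 → [1,5,7,8,9]=10  [3,4,6,7,9]=3  [3,5,7,8,9]=10  [3,6,7,8,9]=10  [4,6,7,8,9]=5  [5,6,7,8,9]=10
  size 6 → [1,3,5,7,8,9]=20  [1,5,6,7,8,9]=20  [2,3,4,6,7,9]=3  [3,4,6,7,8,9]=18  [3,5,6,7,8,9]=30  [4,5,6,7,8,9]=15
  size 7 → [0,2,3,4,6,7,9]=3  [1,3,5,6,7,8,9]=70  [1,4,5,6,7,8,9]=35  [2,3,4,6,7,8,9]=21  [3,4,5,6,7,8,9]=63
  size 8 → [0,2,3,4,6,7,8,9]=24  [1,3,4,5,6,7,8,9]=168  [2,3,4,5,6,7,8,9]=84
  first=0(u) contributes 252
  first=1(t) contributes 108
|[w]| = 360

360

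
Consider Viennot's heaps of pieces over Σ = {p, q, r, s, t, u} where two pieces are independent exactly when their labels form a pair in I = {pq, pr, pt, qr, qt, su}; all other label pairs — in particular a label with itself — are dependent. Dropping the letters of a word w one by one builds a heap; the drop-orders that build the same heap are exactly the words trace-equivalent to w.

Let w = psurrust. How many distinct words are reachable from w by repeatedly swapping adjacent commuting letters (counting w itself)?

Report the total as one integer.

piece 0:p — minimal
piece 1:s rests on {0:p}
piece 2:u rests on {0:p}
piece 3:r rests on {1:s, 2:u}
piece 4:r rests on {3:r}
piece 5:u rests on {4:r}
piece 6:s rests on {4:r}
piece 7:t rests on {5:u, 6:s}
minimal pieces: {0:p}
ways to finish when only these pieces remain (= sum over removing one remaining piece with nothing left below it):
  1 left: {7}→1
  2 left: {5,7}→1  {6,7}→1
  3 left: {5,6,7}→2
  4 left: {4,5,6,7}→2
  5 left: {3,4,5,6,7}→2
  6 left: {1,3,4,5,6,7}→2  {2,3,4,5,6,7}→2
  placing 0:p first → 4 extensions

4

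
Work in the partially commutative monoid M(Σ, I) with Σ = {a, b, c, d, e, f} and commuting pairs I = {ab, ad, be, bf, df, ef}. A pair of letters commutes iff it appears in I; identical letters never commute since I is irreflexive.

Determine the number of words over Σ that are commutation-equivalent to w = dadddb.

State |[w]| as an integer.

6

drop 0:d onto floor
drop 1:a onto floor
drop 2:d onto {0:d}
drop 3:d onto {2:d}
drop 4:d onto {3:d}
drop 5:b onto {4:d}
ground layer = {0:d, 1:a}
drop-orders for the pieces not yet dropped (sum over which currently-grounded one goes next):
  1 to go: {1} 1  {5} 1
  2 to go: {1,5} 2  {4,5} 1
  3 to go: {1,4,5} 3  {3,4,5} 1
  4 to go: {1,3,4,5} 4  {2,3,4,5} 1
  if 0:d drops first: 5 orders
  if 1:a drops first: 1 orders
heap linearizations: 6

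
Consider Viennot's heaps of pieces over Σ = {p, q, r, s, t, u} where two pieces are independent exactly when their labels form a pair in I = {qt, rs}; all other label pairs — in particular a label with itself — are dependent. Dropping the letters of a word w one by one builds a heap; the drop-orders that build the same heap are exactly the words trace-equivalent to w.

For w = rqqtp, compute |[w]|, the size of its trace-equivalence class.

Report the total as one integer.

3

#0=r has no predecessor
#1=q depends on [0:r]
#2=q depends on [1:q]
#3=t depends on [0:r]
#4=p depends on [2:q, 3:t]
sources: [0:r]
N(rest) = Σ N(rest − s) over sources s of rest; N(one piece) = 1:
  size 1 → [4]=1
  size 2 → [2,4]=1  [3,4]=1
  size 3 → [1,2,4]=1  [2,3,4]=2
  first=0(r) contributes 3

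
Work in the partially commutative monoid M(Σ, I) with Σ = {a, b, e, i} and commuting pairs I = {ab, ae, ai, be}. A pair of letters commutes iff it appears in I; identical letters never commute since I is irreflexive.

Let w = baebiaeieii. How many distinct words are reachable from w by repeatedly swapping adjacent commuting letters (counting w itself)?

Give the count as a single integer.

165

piece 0:b — minimal
piece 1:a — minimal
piece 2:e — minimal
piece 3:b rests on {0:b}
piece 4:i rests on {2:e, 3:b}
piece 5:a rests on {1:a}
piece 6:e rests on {4:i}
piece 7:i rests on {6:e}
piece 8:e rests on {7:i}
piece 9:i rests on {8:e}
piece 10:i rests on {9:i}
minimal pieces: {0:b, 1:a, 2:e}
ways to finish when only these pieces remain (= sum over removing one remaining piece with nothing left below it):
  1 left: {5}→1  {10}→1
  2 left: {1,5}→1  {5,10}→2  {9,10}→1
  3 left: {1,5,10}→3  {5,9,10}→3  {8,9,10}→1
  4 left: {1,5,9,10}→6  {5,8,9,10}→4  {7,8,9,10}→1
  5 left: {1,5,8,9,10}→10  {5,7,8,9,10}→5  {6,7,8,9,10}→1
  6 left: {1,5,7,8,9,10}→15  {4,6,7,8,9,10}→1  {5,6,7,8,9,10}→6
  7 left: {1,5,6,7,8,9,10}→21  {2,4,6,7,8,9,10}→1  {3,4,6,7,8,9,10}→1  {4,5,6,7,8,9,10}→7
  8 left: {0,3,4,6,7,8,9,10}→1  {1,4,5,6,7,8,9,10}→28  {2,3,4,6,7,8,9,10}→2  {2,4,5,6,7,8,9,10}→8  {3,4,5,6,7,8,9,10}→8
  9 left: {0,2,3,4,6,7,8,9,10}→3  {0,3,4,5,6,7,8,9,10}→9  {1,2,4,5,6,7,8,9,10}→36  {1,3,4,5,6,7,8,9,10}→36  {2,3,4,5,6,7,8,9,10}→18
  placing 0:b first → 90 extensions
  placing 1:a first → 30 extensions
  placing 2:e first → 45 extensions
total linear extensions = 165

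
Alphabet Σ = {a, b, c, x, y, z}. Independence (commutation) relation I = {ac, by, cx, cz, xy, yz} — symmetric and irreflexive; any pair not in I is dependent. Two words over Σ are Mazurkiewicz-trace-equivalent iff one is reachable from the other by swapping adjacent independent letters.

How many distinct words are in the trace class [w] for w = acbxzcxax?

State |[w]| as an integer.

piece 0:a — minimal
piece 1:c — minimal
piece 2:b rests on {0:a, 1:c}
piece 3:x rests on {2:b}
piece 4:z rests on {3:x}
piece 5:c rests on {2:b}
piece 6:x rests on {4:z}
piece 7:a rests on {6:x}
piece 8:x rests on {7:a}
minimal pieces: {0:a, 1:c}
ways to finish when only these pieces remain (= sum over removing one remaining piece with nothing left below it):
  1 left: {5}→1  {8}→1
  2 left: {5,8}→2  {7,8}→1
  3 left: {5,7,8}→3  {6,7,8}→1
  4 left: {4,6,7,8}→1  {5,6,7,8}→4
  5 left: {3,4,6,7,8}→1  {4,5,6,7,8}→5
  6 left: {3,4,5,6,7,8}→6
  7 left: {2,3,4,5,6,7,8}→6
  placing 0:a first → 6 extensions
  placing 1:c first → 6 extensions
total linear extensions = 12

12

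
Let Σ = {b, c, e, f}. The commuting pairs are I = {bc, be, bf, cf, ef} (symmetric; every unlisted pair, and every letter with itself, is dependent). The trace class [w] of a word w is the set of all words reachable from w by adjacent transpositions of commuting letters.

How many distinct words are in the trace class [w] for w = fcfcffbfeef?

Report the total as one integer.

2310

drop 0:f onto floor
drop 1:c onto floor
drop 2:f onto {0:f}
drop 3:c onto {1:c}
drop 4:f onto {2:f}
drop 5:f onto {4:f}
drop 6:b onto floor
drop 7:f onto {5:f}
drop 8:e onto {3:c}
drop 9:e onto {8:e}
drop 10:f onto {7:f}
ground layer = {0:f, 1:c, 6:b}
drop-orders for the pieces not yet dropped (sum over which currently-grounded one goes next):
  1 to go: {6} 1  {9} 1  {10} 1
  2 to go: {6,9} 2  {6,10} 2  {7,10} 1  {8,9} 1  {9,10} 2
  3 to go: {3,8,9} 1  {5,7,10} 1  {6,7,10} 3  {6,8,9} 3  {6,9,10} 6  {7,9,10} 3  {8,9,10} 3
  4 to go: {1,3,8,9} 1  {3,6,8,9} 4  {3,8,9,10} 4  {4,5,7,10} 1  {5,6,7,10} 4  {5,7,9,10} 4  {6,7,9,10} 12  {6,8,9,10} 12  {7,8,9,10} 6
  5 to go: {1,3,6,8,9} 5  {1,3,8,9,10} 5  {2,4,5,7,10} 1  {3,6,8,9,10} 20  {3,7,8,9,10} 10  {4,5,6,7,10} 5  {4,5,7,9,10} 5  {5,6,7,9,10} 20  {5,7,8,9,10} 10  {6,7,8,9,10} 30
  6 to go: {0,2,4,5,7,10} 1  {1,3,6,8,9,10} 30  {1,3,7,8,9,10} 15  {2,4,5,6,7,10} 6  {2,4,5,7,9,10} 6  {3,5,7,8,9,10} 20  {3,6,7,8,9,10} 60  {4,5,6,7,9,10} 30  {4,5,7,8,9,10} 15  {5,6,7,8,9,10} 60
  7 to go: {0,2,4,5,6,7,10} 7  {0,2,4,5,7,9,10} 7  {1,3,5,7,8,9,10} 35  {1,3,6,7,8,9,10} 105  {2,4,5,6,7,9,10} 42  {2,4,5,7,8,9,10} 21  {3,4,5,7,8,9,10} 35  {3,5,6,7,8,9,10} 140  {4,5,6,7,8,9,10} 105
  8 to go: {0,2,4,5,6,7,9,10} 56  {0,2,4,5,7,8,9,10} 28  {1,3,4,5,7,8,9,10} 70  {1,3,5,6,7,8,9,10} 280  {2,3,4,5,7,8,9,10} 56  {2,4,5,6,7,8,9,10} 168  {3,4,5,6,7,8,9,10} 280
  9 to go: {0,2,3,4,5,7,8,9,10} 84  {0,2,4,5,6,7,8,9,10} 252  {1,2,3,4,5,7,8,9,10} 126  {1,3,4,5,6,7,8,9,10} 630  {2,3,4,5,6,7,8,9,10} 504
  if 0:f drops first: 1260 orders
  if 1:c drops first: 840 orders
  if 6:b drops first: 210 orders
heap linearizations: 2310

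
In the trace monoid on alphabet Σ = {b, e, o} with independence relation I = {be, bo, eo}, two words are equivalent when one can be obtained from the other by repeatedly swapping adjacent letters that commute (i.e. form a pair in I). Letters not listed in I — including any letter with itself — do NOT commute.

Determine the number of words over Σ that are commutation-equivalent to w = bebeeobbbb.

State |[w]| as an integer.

840

piece 0:b — minimal
piece 1:e — minimal
piece 2:b rests on {0:b}
piece 3:e rests on {1:e}
piece 4:e rests on {3:e}
piece 5:o — minimal
piece 6:b rests on {2:b}
piece 7:b rests on {6:b}
piece 8:b rests on {7:b}
piece 9:b rests on {8:b}
minimal pieces: {0:b, 1:e, 5:o}
ways to finish when only these pieces remain (= sum over removing one remaining piece with nothing left below it):
  1 left: {4}→1  {5}→1  {9}→1
  2 left: {3,4}→1  {4,5}→2  {4,9}→2  {5,9}→2  {8,9}→1
  3 left: {1,3,4}→1  {3,4,5}→3  {3,4,9}→3  {4,5,9}→6  {4,8,9}→3  {5,8,9}→3  {7,8,9}→1
  4 left: {1,3,4,5}→4  {1,3,4,9}→4  {3,4,5,9}→12  {3,4,8,9}→6  {4,5,8,9}→12  {4,7,8,9}→4  {5,7,8,9}→4  {6,7,8,9}→1
  5 left: {1,3,4,5,9}→20  {1,3,4,8,9}→10  {2,6,7,8,9}→1  {3,4,5,8,9}→30  {3,4,7,8,9}→10  {4,5,7,8,9}→20  {4,6,7,8,9}→5  {5,6,7,8,9}→5
  6 left: {0,2,6,7,8,9}→1  {1,3,4,5,8,9}→60  {1,3,4,7,8,9}→20  {2,4,6,7,8,9}→6  {2,5,6,7,8,9}→6  {3,4,5,7,8,9}→60  {3,4,6,7,8,9}→15  {4,5,6,7,8,9}→30
  7 left: {0,2,4,6,7,8,9}→7  {0,2,5,6,7,8,9}→7  {1,3,4,5,7,8,9}→140  {1,3,4,6,7,8,9}→35  {2,3,4,6,7,8,9}→21  {2,4,5,6,7,8,9}→42  {3,4,5,6,7,8,9}→105
  8 left: {0,2,3,4,6,7,8,9}→28  {0,2,4,5,6,7,8,9}→56  {1,2,3,4,6,7,8,9}→56  {1,3,4,5,6,7,8,9}→280  {2,3,4,5,6,7,8,9}→168
  placing 0:b first → 504 extensions
  placing 1:e first → 252 extensions
  placing 5:o first → 84 extensions
total linear extensions = 840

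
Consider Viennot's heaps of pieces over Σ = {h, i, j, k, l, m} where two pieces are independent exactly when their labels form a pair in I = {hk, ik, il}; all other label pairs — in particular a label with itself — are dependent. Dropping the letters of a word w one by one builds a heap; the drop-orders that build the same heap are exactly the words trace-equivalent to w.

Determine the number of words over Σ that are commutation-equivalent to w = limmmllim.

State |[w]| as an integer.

6

drop 0:l onto floor
drop 1:i onto floor
drop 2:m onto {0:l, 1:i}
drop 3:m onto {2:m}
drop 4:m onto {3:m}
drop 5:l onto {4:m}
drop 6:l onto {5:l}
drop 7:i onto {4:m}
drop 8:m onto {6:l, 7:i}
ground layer = {0:l, 1:i}
drop-orders for the pieces not yet dropped (sum over which currently-grounded one goes next):
  1 to go: {8} 1
  2 to go: {6,8} 1  {7,8} 1
  3 to go: {5,6,8} 1  {6,7,8} 2
  4 to go: {5,6,7,8} 3
  5 to go: {4,5,6,7,8} 3
  6 to go: {3,4,5,6,7,8} 3
  7 to go: {2,3,4,5,6,7,8} 3
  if 0:l drops first: 3 orders
  if 1:i drops first: 3 orders
heap linearizations: 6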